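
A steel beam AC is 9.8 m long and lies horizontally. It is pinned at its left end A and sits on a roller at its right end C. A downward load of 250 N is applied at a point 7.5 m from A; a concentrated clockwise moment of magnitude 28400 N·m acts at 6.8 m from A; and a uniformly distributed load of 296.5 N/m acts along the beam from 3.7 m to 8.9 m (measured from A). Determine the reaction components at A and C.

A_x = 0, A_y = -2289 N, C_y = 4080 N

Resultant of the distributed load: 296.5 × 5.2 = 1541.8 N at 6.3 m from A.
ΣM about A: C_y·9.8 − 250·7.5 − 28400 − (296.5·5.2)·6.3 = 0 → C_y = 39988.34/9.8 = 4080.44 ≈ 4080 N.
ΣF_y = 0: A_y + 4080.44 − 250 − 296.5·5.2 = 0 → A_y = -2289 N.
ΣF_x = 0: no horizontal applied forces, so A_x = 0.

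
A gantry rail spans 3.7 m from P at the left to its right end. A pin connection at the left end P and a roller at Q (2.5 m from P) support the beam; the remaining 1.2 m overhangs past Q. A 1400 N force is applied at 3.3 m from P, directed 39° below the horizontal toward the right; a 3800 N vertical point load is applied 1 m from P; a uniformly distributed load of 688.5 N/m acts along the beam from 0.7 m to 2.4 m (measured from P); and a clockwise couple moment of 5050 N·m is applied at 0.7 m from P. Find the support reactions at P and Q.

P_x = -1088 N, P_y = 422.8 N, Q_y = 5429 N

Resultant of the distributed load: 688.5 × 1.7 = 1170.45 N at 1.55 m from P.
Moments about P: Q_y·2.5 − 1400·sin39°·3.3 − 3800·1 − (688.5·1.7)·1.55 − 5050 = 0 → Q_y = 13571.7/2.5 = 5428.68 ≈ 5429 N.
ΣF_y = 0: P_y + 5428.68 − 1400·sin39° − 3800 − 688.5·1.7 = 0 → P_y = 422.8 N.
ΣF_x = 0: P_x + 1400·cos39° = 0 → P_x = -1088 N.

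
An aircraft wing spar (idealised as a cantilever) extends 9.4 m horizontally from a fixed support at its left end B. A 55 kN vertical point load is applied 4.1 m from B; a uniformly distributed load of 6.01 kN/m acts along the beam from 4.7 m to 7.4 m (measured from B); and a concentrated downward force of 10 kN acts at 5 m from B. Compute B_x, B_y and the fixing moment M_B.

B_x = 0, B_y = 81.23 kN, M_B = 373.7 kN·m

Resultant of the distributed load: 6.01 × 2.7 = 16.227 kN at 6.05 m from B.
ΣF_x = 0: B_x = 0.
ΣF_y = 0: B_y − 55 − 6.01·2.7 − 10 = 0 → B_y = 81.23 kN.
ΣM about B: M_B − 55·4.1 − (6.01·2.7)·6.05 − 10·5 = 0 → M_B = 373.7 kN·m.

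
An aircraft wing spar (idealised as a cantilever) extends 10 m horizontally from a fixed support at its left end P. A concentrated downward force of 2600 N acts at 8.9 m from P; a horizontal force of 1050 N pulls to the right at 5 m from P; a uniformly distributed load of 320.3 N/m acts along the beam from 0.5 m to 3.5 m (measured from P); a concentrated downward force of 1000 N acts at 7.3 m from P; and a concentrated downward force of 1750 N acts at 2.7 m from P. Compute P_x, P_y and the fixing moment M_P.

P_x = -1050 N, P_y = 6311 N, M_P = 37090 N·m

Resultant of the distributed load: 320.3 × 3 = 960.9 N at 2 m from P.
ΣF_x = 0: P_x + 1050 = 0 → P_x = -1050 N.
ΣF_y = 0: P_y − 2600 − 320.3·3 − 1000 − 1750 = 0 → P_y = 6311 N.
ΣM about P: M_P − 2600·8.9 − (320.3·3)·2 − 1000·7.3 − 1750·2.7 = 0 → M_P = 37090 N·m.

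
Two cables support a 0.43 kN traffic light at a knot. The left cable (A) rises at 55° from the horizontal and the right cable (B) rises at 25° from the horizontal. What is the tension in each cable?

ΣF_x = 0: −T_A·cos55° + T_B·cos25° = 0 → T_B = 0.632872·T_A.
ΣF_y = 0: T_A·sin55° + T_B·sin25° = 0.43.
Substitute: T_A·(0.819152 + 0.632872·0.422618) = 0.43 → T_A = 0.395724 ≈ 0.3957 kN.
Then T_B = 0.632872 × 0.395724 = 0.2504 kN.

T_A = 0.3957 kN, T_B = 0.2504 kN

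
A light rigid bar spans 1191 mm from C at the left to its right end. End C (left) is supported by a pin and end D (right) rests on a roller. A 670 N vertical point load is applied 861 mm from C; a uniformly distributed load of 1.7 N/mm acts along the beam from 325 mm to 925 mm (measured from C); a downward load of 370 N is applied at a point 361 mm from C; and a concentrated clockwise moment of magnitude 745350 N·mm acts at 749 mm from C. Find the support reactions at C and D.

C_x = 0, C_y = 302.4 N, D_y = 1758 N

Resultant of the distributed load: 1.7 × 600 = 1020 N at 625 mm from C.
Moments about C: D_y·1191 − 670·861 − (1.7·600)·625 − 370·361 − 745350 = 0 → D_y = 2093290/1191 = 1757.59 ≈ 1758 N.
ΣF_y = 0: C_y + 1757.59 − 670 − 1.7·600 − 370 = 0 → C_y = 302.4 N.
ΣF_x = 0: no horizontal applied forces, so C_x = 0.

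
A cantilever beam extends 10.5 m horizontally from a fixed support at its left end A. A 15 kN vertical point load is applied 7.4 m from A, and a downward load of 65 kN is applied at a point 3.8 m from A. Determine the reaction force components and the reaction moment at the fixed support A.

A_x = 0, A_y = 80.00 kN, M_A = 358.0 kN·m

ΣF_x = 0: A_x = 0.
ΣF_y = 0: A_y − 15 − 65 = 0 → A_y = 80.00 kN.
ΣM about A: M_A − 15·7.4 − 65·3.8 = 0 → M_A = 358.0 kN·m.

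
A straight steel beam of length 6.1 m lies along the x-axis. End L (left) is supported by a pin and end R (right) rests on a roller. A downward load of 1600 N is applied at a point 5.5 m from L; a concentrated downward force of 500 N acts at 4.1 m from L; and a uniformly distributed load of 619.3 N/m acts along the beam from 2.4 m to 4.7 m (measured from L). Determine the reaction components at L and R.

Resultant of the distributed load: 619.3 × 2.3 = 1424.39 N at 3.55 m from L.
Moments about L: R_y·6.1 − 1600·5.5 − 500·4.1 − (619.3·2.3)·3.55 = 0 → R_y = 15906.5845/6.1 = 2607.64 ≈ 2608 N.
ΣF_y = 0: L_y + 2607.64 − 1600 − 500 − 619.3·2.3 = 0 → L_y = 916.8 N.
ΣF_x = 0: no horizontal applied forces, so L_x = 0.

L_x = 0, L_y = 916.8 N, R_y = 2608 N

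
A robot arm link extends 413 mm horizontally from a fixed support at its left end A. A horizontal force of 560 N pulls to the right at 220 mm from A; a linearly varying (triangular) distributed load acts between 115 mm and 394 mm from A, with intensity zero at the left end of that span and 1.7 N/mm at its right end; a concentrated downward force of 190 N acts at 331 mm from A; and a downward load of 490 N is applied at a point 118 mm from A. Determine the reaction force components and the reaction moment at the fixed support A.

Resultant of the triangular load: ½ × 1.7 × 279 = 237.15 N, acting at 301 mm from A (one-third of the span from the peak).
ΣF_x = 0: A_x + 560 = 0 → A_x = -560.0 N.
ΣF_y = 0: A_y − ½·1.7·279 − 190 − 490 = 0 → A_y = 917.1 N.
ΣM about A: M_A − (½·1.7·279)·301 − 190·331 − 490·118 = 0 → M_A = 192100 N·mm.

A_x = -560.0 N, A_y = 917.1 N, M_A = 192100 N·mm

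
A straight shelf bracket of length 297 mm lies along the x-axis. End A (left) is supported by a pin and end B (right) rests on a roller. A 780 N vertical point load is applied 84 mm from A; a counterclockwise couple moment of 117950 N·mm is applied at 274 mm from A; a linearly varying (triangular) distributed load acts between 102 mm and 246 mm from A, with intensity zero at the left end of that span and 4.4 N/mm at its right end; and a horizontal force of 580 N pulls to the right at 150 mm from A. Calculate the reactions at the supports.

A_x = -580.0 N, A_y = 1062 N, B_y = 34.67 N

Resultant of the triangular load: ½ × 4.4 × 144 = 316.8 N, acting at 198 mm from A (one-third of the span from the peak).
ΣM about A: B_y·297 − 780·84 + 117950 − (½·4.4·144)·198 = 0 → B_y = 10296.4/297 = 34.668 ≈ 34.67 N.
ΣF_y = 0: A_y + 34.668 − 780 − ½·4.4·144 = 0 → A_y = 1062 N.
ΣF_x = 0: A_x + 580 = 0 → A_x = -580.0 N.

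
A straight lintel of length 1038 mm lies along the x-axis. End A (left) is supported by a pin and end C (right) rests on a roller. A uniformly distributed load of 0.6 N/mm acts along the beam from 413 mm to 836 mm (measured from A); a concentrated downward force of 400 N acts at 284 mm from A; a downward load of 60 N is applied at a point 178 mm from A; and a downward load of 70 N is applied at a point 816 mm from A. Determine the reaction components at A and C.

Resultant of the distributed load: 0.6 × 423 = 253.8 N at 624.5 mm from A.
Taking moments about A: C_y·1038 − (0.6·423)·624.5 − 400·284 − 60·178 − 70·816 = 0 → C_y = 339898.1/1038 = 327.455 ≈ 327.5 N.
ΣF_y = 0: A_y + 327.455 − 0.6·423 − 400 − 60 − 70 = 0 → A_y = 456.3 N.
ΣF_x = 0: no horizontal applied forces, so A_x = 0.

A_x = 0, A_y = 456.3 N, C_y = 327.5 N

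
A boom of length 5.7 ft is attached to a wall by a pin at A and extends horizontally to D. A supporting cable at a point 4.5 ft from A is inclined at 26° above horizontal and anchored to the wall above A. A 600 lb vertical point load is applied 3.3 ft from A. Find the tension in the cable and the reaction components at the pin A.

T = 1004 lb, A_x = 902.1 lb, A_y = 160.0 lb

ΣM about A: T·sin26°·4.5 − 600·3.3 = 0 → T = 1980/(4.5·0.438371) = 1003.72 ≈ 1004 lb.
ΣF_x = 0: A_x − T·cos26° = 0 → A_x = 1003.72 × 0.898794 = 902.1 lb.
ΣF_y = 0: A_y + T·sin26° − 600 = 0 → A_y = 600 − 1003.72 × 0.438371 = 160.0 lb.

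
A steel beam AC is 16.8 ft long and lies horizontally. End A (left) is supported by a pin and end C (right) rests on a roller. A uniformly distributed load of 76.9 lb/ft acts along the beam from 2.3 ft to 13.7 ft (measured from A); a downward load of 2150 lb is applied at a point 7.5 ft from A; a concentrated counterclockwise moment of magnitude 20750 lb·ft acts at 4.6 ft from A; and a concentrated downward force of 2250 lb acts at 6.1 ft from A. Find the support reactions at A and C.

A_x = 0, A_y = 4318 lb, C_y = 959.1 lb

Resultant of the distributed load: 76.9 × 11.4 = 876.66 lb at 8 ft from A.
Taking moments about A: C_y·16.8 − (76.9·11.4)·8 − 2150·7.5 + 20750 − 2250·6.1 = 0 → C_y = 16113.28/16.8 = 959.124 ≈ 959.1 lb.
ΣF_y = 0: A_y + 959.124 − 76.9·11.4 − 2150 − 2250 = 0 → A_y = 4318 lb.
ΣF_x = 0: no horizontal applied forces, so A_x = 0.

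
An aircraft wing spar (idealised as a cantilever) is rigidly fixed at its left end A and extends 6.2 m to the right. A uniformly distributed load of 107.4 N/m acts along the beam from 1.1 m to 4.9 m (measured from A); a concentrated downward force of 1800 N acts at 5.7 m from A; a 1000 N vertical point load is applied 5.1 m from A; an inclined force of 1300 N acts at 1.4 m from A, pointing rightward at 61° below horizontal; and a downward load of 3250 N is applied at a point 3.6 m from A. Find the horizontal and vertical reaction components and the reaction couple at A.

Resultant of the distributed load: 107.4 × 3.8 = 408.12 N at 3 m from A.
ΣF_x = 0: A_x + 1300·cos61° = 0 → A_x = -630.3 N.
ΣF_y = 0: A_y − 107.4·3.8 − 1800 − 1000 − 1300·sin61° − 3250 = 0 → A_y = 7595 N.
ΣM about A: M_A − (107.4·3.8)·3 − 1800·5.7 − 1000·5.1 − 1300·sin61°·1.4 − 3250·3.6 = 0 → M_A = 29880 N·m.

A_x = -630.3 N, A_y = 7595 N, M_A = 29880 N·m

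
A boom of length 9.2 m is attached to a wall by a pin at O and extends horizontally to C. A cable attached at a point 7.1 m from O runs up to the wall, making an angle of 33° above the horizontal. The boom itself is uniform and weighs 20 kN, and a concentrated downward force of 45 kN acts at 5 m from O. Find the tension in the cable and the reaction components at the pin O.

ΣM about O: T·sin33°·7.1 − 20·4.6 − 45·5 = 0 → T = 317/(7.1·0.544639) = 81.977 ≈ 81.98 kN.
ΣF_x = 0: O_x − T·cos33° = 0 → O_x = 81.977 × 0.838671 = 68.75 kN.
ΣF_y = 0: O_y + T·sin33° − 20 − 45 = 0 → O_y = 65 − 81.977 × 0.544639 = 20.35 kN.

T = 81.98 kN, O_x = 68.75 kN, O_y = 20.35 kN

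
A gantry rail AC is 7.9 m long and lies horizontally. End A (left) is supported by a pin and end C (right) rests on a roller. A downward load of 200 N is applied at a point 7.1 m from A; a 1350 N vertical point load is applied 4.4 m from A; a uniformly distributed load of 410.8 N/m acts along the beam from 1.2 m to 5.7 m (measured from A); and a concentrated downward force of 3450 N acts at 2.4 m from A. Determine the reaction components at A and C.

A_x = 0, A_y = 4062 N, C_y = 2787 N

Resultant of the distributed load: 410.8 × 4.5 = 1848.6 N at 3.45 m from A.
ΣM about A: C_y·7.9 − 200·7.1 − 1350·4.4 − (410.8·4.5)·3.45 − 3450·2.4 = 0 → C_y = 22017.67/7.9 = 2787.05 ≈ 2787 N.
ΣF_y = 0: A_y + 2787.05 − 200 − 1350 − 410.8·4.5 − 3450 = 0 → A_y = 4062 N.
ΣF_x = 0: no horizontal applied forces, so A_x = 0.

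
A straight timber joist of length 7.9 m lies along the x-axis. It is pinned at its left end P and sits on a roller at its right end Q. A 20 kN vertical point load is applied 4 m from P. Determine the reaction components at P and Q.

P_x = 0, P_y = 9.873 kN, Q_y = 10.13 kN

Taking moments about P: Q_y·7.9 − 20·4 = 0 → Q_y = 80/7.9 = 10.1266 ≈ 10.13 kN.
ΣF_y = 0: P_y + 10.1266 − 20 = 0 → P_y = 9.873 kN.
ΣF_x = 0: no horizontal applied forces, so P_x = 0.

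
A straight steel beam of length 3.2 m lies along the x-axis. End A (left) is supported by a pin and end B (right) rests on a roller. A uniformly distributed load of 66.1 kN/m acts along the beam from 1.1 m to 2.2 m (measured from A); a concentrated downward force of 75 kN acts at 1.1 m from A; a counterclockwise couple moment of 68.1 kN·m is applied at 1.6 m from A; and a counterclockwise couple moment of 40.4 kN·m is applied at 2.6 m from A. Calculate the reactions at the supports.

Resultant of the distributed load: 66.1 × 1.1 = 72.71 kN at 1.65 m from A.
Taking moments about A: B_y·3.2 − (66.1·1.1)·1.65 − 75·1.1 + 68.1 + 40.4 = 0 → B_y = 93.9715/3.2 = 29.3661 ≈ 29.37 kN.
ΣF_y = 0: A_y + 29.3661 − 66.1·1.1 − 75 = 0 → A_y = 118.3 kN.
ΣF_x = 0: no horizontal applied forces, so A_x = 0.

A_x = 0, A_y = 118.3 kN, B_y = 29.37 kN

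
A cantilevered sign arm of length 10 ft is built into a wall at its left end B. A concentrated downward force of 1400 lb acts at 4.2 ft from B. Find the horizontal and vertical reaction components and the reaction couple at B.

ΣF_x = 0: B_x = 0.
ΣF_y = 0: B_y − 1400 = 0 → B_y = 1400 lb.
ΣM about B: M_B − 1400·4.2 = 0 → M_B = 5880 lb·ft.

B_x = 0, B_y = 1400 lb, M_B = 5880 lb·ft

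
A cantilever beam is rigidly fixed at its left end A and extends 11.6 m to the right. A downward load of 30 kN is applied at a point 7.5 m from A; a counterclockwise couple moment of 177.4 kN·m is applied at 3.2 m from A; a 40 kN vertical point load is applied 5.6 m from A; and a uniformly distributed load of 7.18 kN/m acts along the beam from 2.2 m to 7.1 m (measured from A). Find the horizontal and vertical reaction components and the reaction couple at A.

A_x = 0, A_y = 105.2 kN, M_A = 435.2 kN·m

Resultant of the distributed load: 7.18 × 4.9 = 35.182 kN at 4.65 m from A.
ΣF_x = 0: A_x = 0.
ΣF_y = 0: A_y − 30 − 40 − 7.18·4.9 = 0 → A_y = 105.2 kN.
ΣM about A: M_A − 30·7.5 + 177.4 − 40·5.6 − (7.18·4.9)·4.65 = 0 → M_A = 435.2 kN·m.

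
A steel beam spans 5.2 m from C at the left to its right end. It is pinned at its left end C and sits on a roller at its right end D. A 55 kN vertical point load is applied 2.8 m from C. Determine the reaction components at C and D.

C_x = 0, C_y = 25.38 kN, D_y = 29.62 kN

ΣM about C: D_y·5.2 − 55·2.8 = 0 → D_y = 154/5.2 = 29.6154 ≈ 29.62 kN.
ΣF_y = 0: C_y + 29.6154 − 55 = 0 → C_y = 25.38 kN.
ΣF_x = 0: no horizontal applied forces, so C_x = 0.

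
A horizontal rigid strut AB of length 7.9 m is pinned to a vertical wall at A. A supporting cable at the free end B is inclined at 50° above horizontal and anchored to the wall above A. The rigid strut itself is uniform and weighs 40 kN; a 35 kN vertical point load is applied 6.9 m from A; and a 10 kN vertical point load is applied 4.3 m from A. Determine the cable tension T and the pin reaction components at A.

ΣM about A: T·sin50°·7.9 − 40·3.95 − 35·6.9 − 10·4.3 = 0 → T = 442.5/(7.9·0.766044) = 73.1194 ≈ 73.12 kN.
ΣF_x = 0: A_x − T·cos50° = 0 → A_x = 73.1194 × 0.642788 = 47.00 kN.
ΣF_y = 0: A_y + T·sin50° − 40 − 35 − 10 = 0 → A_y = 85 − 73.1194 × 0.766044 = 28.99 kN.

T = 73.12 kN, A_x = 47.00 kN, A_y = 28.99 kN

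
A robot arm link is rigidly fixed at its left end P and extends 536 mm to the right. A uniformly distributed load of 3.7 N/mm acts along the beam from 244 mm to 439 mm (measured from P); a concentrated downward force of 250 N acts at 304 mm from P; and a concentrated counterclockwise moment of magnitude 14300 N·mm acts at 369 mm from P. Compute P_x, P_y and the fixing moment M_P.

P_x = 0, P_y = 971.5 N, M_P = 308100 N·mm

Resultant of the distributed load: 3.7 × 195 = 721.5 N at 341.5 mm from P.
ΣF_x = 0: P_x = 0.
ΣF_y = 0: P_y − 3.7·195 − 250 = 0 → P_y = 971.5 N.
ΣM about P: M_P − (3.7·195)·341.5 − 250·304 + 14300 = 0 → M_P = 308100 N·mm.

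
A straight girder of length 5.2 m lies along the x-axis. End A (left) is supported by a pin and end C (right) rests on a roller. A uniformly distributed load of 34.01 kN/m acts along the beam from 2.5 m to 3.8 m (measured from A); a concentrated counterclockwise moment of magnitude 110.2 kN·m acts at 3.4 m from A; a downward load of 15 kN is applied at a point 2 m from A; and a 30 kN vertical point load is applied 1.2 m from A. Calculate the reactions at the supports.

Resultant of the distributed load: 34.01 × 1.3 = 44.213 kN at 3.15 m from A.
Moments about A: C_y·5.2 − (34.01·1.3)·3.15 + 110.2 − 15·2 − 30·1.2 = 0 → C_y = 95.07095/5.2 = 18.2829 ≈ 18.28 kN.
ΣF_y = 0: A_y + 18.2829 − 34.01·1.3 − 15 − 30 = 0 → A_y = 70.93 kN.
ΣF_x = 0: no horizontal applied forces, so A_x = 0.

A_x = 0, A_y = 70.93 kN, C_y = 18.28 kN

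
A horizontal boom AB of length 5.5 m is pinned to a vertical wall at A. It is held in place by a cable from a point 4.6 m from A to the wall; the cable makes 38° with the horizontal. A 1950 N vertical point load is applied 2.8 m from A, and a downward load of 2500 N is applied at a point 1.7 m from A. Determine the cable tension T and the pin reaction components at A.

ΣM about A: T·sin38°·4.6 − 1950·2.8 − 2500·1.7 = 0 → T = 9710/(4.6·0.615661) = 3428.62 ≈ 3429 N.
ΣF_x = 0: A_x − T·cos38° = 0 → A_x = 3428.62 × 0.788011 = 2702 N.
ΣF_y = 0: A_y + T·sin38° − 1950 − 2500 = 0 → A_y = 4450 − 3428.62 × 0.615661 = 2339 N.

T = 3429 N, A_x = 2702 N, A_y = 2339 N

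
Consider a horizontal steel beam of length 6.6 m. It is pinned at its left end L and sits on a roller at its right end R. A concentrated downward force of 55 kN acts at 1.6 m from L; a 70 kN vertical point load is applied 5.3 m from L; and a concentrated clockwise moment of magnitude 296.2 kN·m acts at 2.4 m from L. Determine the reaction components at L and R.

Taking moments about L: R_y·6.6 − 55·1.6 − 70·5.3 − 296.2 = 0 → R_y = 755.2/6.6 = 114.424 ≈ 114.4 kN.
ΣF_y = 0: L_y + 114.424 − 55 − 70 = 0 → L_y = 10.58 kN.
ΣF_x = 0: no horizontal applied forces, so L_x = 0.

L_x = 0, L_y = 10.58 kN, R_y = 114.4 kN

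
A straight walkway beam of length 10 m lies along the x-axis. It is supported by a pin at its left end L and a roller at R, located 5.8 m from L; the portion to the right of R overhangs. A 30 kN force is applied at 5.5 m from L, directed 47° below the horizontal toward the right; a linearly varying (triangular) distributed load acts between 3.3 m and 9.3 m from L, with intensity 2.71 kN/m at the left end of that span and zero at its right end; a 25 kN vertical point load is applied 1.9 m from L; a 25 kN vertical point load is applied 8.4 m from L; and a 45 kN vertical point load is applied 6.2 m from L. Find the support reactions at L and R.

Resultant of the triangular load: ½ × 2.71 × 6 = 8.13 kN, acting at 5.3 m from L (one-third of the span from the peak).
Taking moments about L: R_y·5.8 − 30·sin47°·5.5 − (½·2.71·6)·5.3 − 25·1.9 − 25·8.4 − 45·6.2 = 0 → R_y = 700.262/5.8 = 120.735 ≈ 120.7 kN.
ΣF_y = 0: L_y + 120.735 − 30·sin47° − ½·2.71·6 − 25 − 25 − 45 = 0 → L_y = 4.336 kN.
ΣF_x = 0: L_x + 30·cos47° = 0 → L_x = -20.46 kN.

L_x = -20.46 kN, L_y = 4.336 kN, R_y = 120.7 kN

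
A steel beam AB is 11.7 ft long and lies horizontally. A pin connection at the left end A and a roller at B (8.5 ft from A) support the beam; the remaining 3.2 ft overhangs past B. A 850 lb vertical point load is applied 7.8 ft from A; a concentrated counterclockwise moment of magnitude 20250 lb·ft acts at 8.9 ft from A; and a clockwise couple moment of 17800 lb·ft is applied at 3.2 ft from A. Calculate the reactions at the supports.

A_x = 0, A_y = 358.2 lb, B_y = 491.8 lb

Moments about A: B_y·8.5 − 850·7.8 + 20250 − 17800 = 0 → B_y = 4180/8.5 = 491.765 ≈ 491.8 lb.
ΣF_y = 0: A_y + 491.765 − 850 = 0 → A_y = 358.2 lb.
ΣF_x = 0: no horizontal applied forces, so A_x = 0.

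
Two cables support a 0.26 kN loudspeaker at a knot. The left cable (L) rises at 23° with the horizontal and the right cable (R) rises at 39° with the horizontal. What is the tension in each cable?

ΣF_x = 0: −T_L·cos23° + T_R·cos39° = 0 → T_R = 1.18447·T_L.
ΣF_y = 0: T_L·sin23° + T_R·sin39° = 0.26.
Substitute: T_L·(0.390731 + 1.18447·0.62932) = 0.26 → T_L = 0.228845 ≈ 0.2288 kN.
Then T_R = 1.18447 × 0.228845 = 0.2711 kN.

T_L = 0.2288 kN, T_R = 0.2711 kN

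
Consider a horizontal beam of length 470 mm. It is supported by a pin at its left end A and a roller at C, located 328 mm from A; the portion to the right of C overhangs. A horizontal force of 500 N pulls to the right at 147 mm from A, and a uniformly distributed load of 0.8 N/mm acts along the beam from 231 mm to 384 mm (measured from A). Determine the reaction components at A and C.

Resultant of the distributed load: 0.8 × 153 = 122.4 N at 307.5 mm from A.
Moments about A: C_y·328 − (0.8·153)·307.5 = 0 → C_y = 37638/328 = 114.75 ≈ 114.8 N.
ΣF_y = 0: A_y + 114.75 − 0.8·153 = 0 → A_y = 7.650 N.
ΣF_x = 0: A_x + 500 = 0 → A_x = -500.0 N.

A_x = -500.0 N, A_y = 7.650 N, C_y = 114.8 N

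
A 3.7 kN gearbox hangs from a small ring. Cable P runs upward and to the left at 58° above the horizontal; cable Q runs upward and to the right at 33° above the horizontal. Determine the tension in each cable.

ΣF_x = 0: −T_P·cos58° + T_Q·cos33° = 0 → T_Q = 0.631856·T_P.
ΣF_y = 0: T_P·sin58° + T_Q·sin33° = 3.7.
Substitute: T_P·(0.848048 + 0.631856·0.544639) = 3.7 → T_P = 3.10355 ≈ 3.104 kN.
Then T_Q = 0.631856 × 3.10355 = 1.961 kN.

T_P = 3.104 kN, T_Q = 1.961 kN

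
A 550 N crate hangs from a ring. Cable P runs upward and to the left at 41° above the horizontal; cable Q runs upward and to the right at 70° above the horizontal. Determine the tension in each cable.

ΣF_x = 0: −T_P·cos41° + T_Q·cos70° = 0 → T_Q = 2.20662·T_P.
ΣF_y = 0: T_P·sin41° + T_Q·sin70° = 550.
Substitute: T_P·(0.656059 + 2.20662·0.939693) = 550 → T_P = 201.494 ≈ 201.5 N.
Then T_Q = 2.20662 × 201.494 = 444.6 N.

T_P = 201.5 N, T_Q = 444.6 N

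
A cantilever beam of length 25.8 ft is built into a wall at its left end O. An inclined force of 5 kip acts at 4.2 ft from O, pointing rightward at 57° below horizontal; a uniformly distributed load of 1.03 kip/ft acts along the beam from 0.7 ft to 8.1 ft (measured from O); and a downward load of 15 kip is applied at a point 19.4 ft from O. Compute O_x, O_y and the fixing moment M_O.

Resultant of the distributed load: 1.03 × 7.4 = 7.622 kip at 4.4 ft from O.
ΣF_x = 0: O_x + 5·cos57° = 0 → O_x = -2.723 kip.
ΣF_y = 0: O_y − 5·sin57° − 1.03·7.4 − 15 = 0 → O_y = 26.82 kip.
ΣM about O: M_O − 5·sin57°·4.2 − (1.03·7.4)·4.4 − 15·19.4 = 0 → M_O = 342.1 kip·ft.

O_x = -2.723 kip, O_y = 26.82 kip, M_O = 342.1 kip·ft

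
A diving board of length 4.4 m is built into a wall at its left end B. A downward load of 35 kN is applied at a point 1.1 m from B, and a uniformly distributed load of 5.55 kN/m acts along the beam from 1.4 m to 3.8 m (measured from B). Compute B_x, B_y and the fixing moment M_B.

Resultant of the distributed load: 5.55 × 2.4 = 13.32 kN at 2.6 m from B.
ΣF_x = 0: B_x = 0.
ΣF_y = 0: B_y − 35 − 5.55·2.4 = 0 → B_y = 48.32 kN.
ΣM about B: M_B − 35·1.1 − (5.55·2.4)·2.6 = 0 → M_B = 73.13 kN·m.

B_x = 0, B_y = 48.32 kN, M_B = 73.13 kN·m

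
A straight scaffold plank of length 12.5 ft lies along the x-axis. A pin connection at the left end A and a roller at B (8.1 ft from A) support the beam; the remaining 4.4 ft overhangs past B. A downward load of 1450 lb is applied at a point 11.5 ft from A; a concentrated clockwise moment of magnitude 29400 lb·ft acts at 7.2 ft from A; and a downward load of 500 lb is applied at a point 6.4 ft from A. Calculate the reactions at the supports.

A_x = 0, A_y = -4133 lb, B_y = 6083 lb

Moments about A: B_y·8.1 − 1450·11.5 − 29400 − 500·6.4 = 0 → B_y = 49275/8.1 = 6083.33 ≈ 6083 lb.
ΣF_y = 0: A_y + 6083.33 − 1450 − 500 = 0 → A_y = -4133 lb.
ΣF_x = 0: no horizontal applied forces, so A_x = 0.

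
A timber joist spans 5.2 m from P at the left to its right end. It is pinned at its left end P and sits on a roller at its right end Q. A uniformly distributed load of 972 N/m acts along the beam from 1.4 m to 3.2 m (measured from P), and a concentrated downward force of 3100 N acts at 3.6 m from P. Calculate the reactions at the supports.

P_x = 0, P_y = 1930 N, Q_y = 2920 N

Resultant of the distributed load: 972 × 1.8 = 1749.6 N at 2.3 m from P.
Moments about P: Q_y·5.2 − (972·1.8)·2.3 − 3100·3.6 = 0 → Q_y = 15184.08/5.2 = 2920.02 ≈ 2920 N.
ΣF_y = 0: P_y + 2920.02 − 972·1.8 − 3100 = 0 → P_y = 1930 N.
ΣF_x = 0: no horizontal applied forces, so P_x = 0.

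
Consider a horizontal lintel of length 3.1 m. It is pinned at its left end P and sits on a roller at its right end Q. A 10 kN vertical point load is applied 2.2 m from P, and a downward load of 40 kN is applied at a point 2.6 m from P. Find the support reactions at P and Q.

ΣM about P: Q_y·3.1 − 10·2.2 − 40·2.6 = 0 → Q_y = 126/3.1 = 40.6452 ≈ 40.65 kN.
ΣF_y = 0: P_y + 40.6452 − 10 − 40 = 0 → P_y = 9.355 kN.
ΣF_x = 0: no horizontal applied forces, so P_x = 0.

P_x = 0, P_y = 9.355 kN, Q_y = 40.65 kN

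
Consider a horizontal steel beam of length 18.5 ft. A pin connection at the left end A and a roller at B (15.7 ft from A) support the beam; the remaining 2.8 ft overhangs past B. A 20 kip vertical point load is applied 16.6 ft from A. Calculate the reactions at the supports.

Moments about A: B_y·15.7 − 20·16.6 = 0 → B_y = 332/15.7 = 21.1465 ≈ 21.15 kip.
ΣF_y = 0: A_y + 21.1465 − 20 = 0 → A_y = -1.146 kip.
ΣF_x = 0: no horizontal applied forces, so A_x = 0.

A_x = 0, A_y = -1.146 kip, B_y = 21.15 kip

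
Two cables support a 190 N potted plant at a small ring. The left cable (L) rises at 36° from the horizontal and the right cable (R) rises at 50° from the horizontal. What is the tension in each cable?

T_L = 122.4 N, T_R = 154.1 N

ΣF_x = 0: −T_L·cos36° + T_R·cos50° = 0 → T_R = 1.25861·T_L.
ΣF_y = 0: T_L·sin36° + T_R·sin50° = 190.
Substitute: T_L·(0.587785 + 1.25861·0.766044) = 190 → T_L = 122.428 ≈ 122.4 N.
Then T_R = 1.25861 × 122.428 = 154.1 N.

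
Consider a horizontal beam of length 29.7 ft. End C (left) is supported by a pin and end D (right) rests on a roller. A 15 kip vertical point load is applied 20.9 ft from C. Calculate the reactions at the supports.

C_x = 0, C_y = 4.444 kip, D_y = 10.56 kip

ΣM about C: D_y·29.7 − 15·20.9 = 0 → D_y = 313.5/29.7 = 10.5556 ≈ 10.56 kip.
ΣF_y = 0: C_y + 10.5556 − 15 = 0 → C_y = 4.444 kip.
ΣF_x = 0: no horizontal applied forces, so C_x = 0.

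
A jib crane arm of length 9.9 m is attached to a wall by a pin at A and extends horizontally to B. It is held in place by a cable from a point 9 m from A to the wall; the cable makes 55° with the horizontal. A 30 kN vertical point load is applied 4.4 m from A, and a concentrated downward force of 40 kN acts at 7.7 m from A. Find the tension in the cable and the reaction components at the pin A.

T = 59.68 kN, A_x = 34.23 kN, A_y = 21.11 kN

ΣM about A: T·sin55°·9 − 30·4.4 − 40·7.7 = 0 → T = 440/(9·0.819152) = 59.6823 ≈ 59.68 kN.
ΣF_x = 0: A_x − T·cos55° = 0 → A_x = 59.6823 × 0.573576 = 34.23 kN.
ΣF_y = 0: A_y + T·sin55° − 30 − 40 = 0 → A_y = 70 − 59.6823 × 0.819152 = 21.11 kN.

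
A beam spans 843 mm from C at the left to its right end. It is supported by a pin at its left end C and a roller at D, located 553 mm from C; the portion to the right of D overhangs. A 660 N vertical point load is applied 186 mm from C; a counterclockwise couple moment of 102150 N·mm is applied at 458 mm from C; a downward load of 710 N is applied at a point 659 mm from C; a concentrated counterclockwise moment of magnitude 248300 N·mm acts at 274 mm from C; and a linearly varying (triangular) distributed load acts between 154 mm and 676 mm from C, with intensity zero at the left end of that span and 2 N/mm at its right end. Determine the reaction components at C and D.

C_x = 0, C_y = 983.8 N, D_y = 908.2 N

Resultant of the triangular load: ½ × 2 × 522 = 522 N, acting at 502 mm from C (one-third of the span from the peak).
Taking moments about C: D_y·553 − 660·186 + 102150 − 710·659 + 248300 − (½·2·522)·502 = 0 → D_y = 502244/553 = 908.217 ≈ 908.2 N.
ΣF_y = 0: C_y + 908.217 − 660 − 710 − ½·2·522 = 0 → C_y = 983.8 N.
ΣF_x = 0: no horizontal applied forces, so C_x = 0.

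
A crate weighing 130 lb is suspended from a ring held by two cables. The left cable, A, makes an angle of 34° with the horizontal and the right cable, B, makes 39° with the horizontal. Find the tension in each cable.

ΣF_x = 0: −T_A·cos34° + T_B·cos39° = 0 → T_B = 1.06677·T_A.
ΣF_y = 0: T_A·sin34° + T_B·sin39° = 130.
Substitute: T_A·(0.559193 + 1.06677·0.62932) = 130 → T_A = 105.645 ≈ 105.6 lb.
Then T_B = 1.06677 × 105.645 = 112.7 lb.

T_A = 105.6 lb, T_B = 112.7 lb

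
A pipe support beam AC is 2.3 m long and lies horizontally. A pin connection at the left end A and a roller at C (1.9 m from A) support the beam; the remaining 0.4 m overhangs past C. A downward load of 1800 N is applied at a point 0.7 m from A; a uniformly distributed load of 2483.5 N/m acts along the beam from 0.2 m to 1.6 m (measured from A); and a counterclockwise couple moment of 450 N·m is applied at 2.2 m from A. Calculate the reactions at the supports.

Resultant of the distributed load: 2483.5 × 1.4 = 3476.9 N at 0.9 m from A.
ΣM about A: C_y·1.9 − 1800·0.7 − (2483.5·1.4)·0.9 + 450 = 0 → C_y = 3939.21/1.9 = 2073.27 ≈ 2073 N.
ΣF_y = 0: A_y + 2073.27 − 1800 − 2483.5·1.4 = 0 → A_y = 3204 N.
ΣF_x = 0: no horizontal applied forces, so A_x = 0.

A_x = 0, A_y = 3204 N, C_y = 2073 N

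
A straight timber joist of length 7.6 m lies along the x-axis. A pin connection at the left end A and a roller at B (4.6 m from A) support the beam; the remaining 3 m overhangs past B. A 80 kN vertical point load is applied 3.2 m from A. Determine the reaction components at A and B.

A_x = 0, A_y = 24.35 kN, B_y = 55.65 kN

ΣM about A: B_y·4.6 − 80·3.2 = 0 → B_y = 256/4.6 = 55.6522 ≈ 55.65 kN.
ΣF_y = 0: A_y + 55.6522 − 80 = 0 → A_y = 24.35 kN.
ΣF_x = 0: no horizontal applied forces, so A_x = 0.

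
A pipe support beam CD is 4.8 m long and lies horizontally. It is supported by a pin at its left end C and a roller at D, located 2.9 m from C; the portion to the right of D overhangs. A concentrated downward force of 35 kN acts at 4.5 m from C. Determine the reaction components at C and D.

C_x = 0, C_y = -19.31 kN, D_y = 54.31 kN

Moments about C: D_y·2.9 − 35·4.5 = 0 → D_y = 157.5/2.9 = 54.3103 ≈ 54.31 kN.
ΣF_y = 0: C_y + 54.3103 − 35 = 0 → C_y = -19.31 kN.
ΣF_x = 0: no horizontal applied forces, so C_x = 0.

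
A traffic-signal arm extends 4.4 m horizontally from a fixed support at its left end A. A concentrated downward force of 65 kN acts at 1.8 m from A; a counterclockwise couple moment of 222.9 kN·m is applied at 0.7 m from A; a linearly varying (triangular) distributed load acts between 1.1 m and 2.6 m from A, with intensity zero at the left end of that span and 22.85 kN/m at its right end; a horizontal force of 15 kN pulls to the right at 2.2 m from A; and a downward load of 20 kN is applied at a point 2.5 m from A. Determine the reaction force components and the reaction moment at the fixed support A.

A_x = -15.00 kN, A_y = 102.1 kN, M_A = -19.91 kN·m

Resultant of the triangular load: ½ × 22.85 × 1.5 = 17.1375 kN, acting at 2.1 m from A (one-third of the span from the peak).
ΣF_x = 0: A_x + 15 = 0 → A_x = -15.00 kN.
ΣF_y = 0: A_y − 65 − ½·22.85·1.5 − 20 = 0 → A_y = 102.1 kN.
ΣM about A: M_A − 65·1.8 + 222.9 − (½·22.85·1.5)·2.1 − 20·2.5 = 0 → M_A = -19.91 kN·m.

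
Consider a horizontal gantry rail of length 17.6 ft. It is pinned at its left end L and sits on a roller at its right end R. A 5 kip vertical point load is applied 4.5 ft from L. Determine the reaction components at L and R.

ΣM about L: R_y·17.6 − 5·4.5 = 0 → R_y = 22.5/17.6 = 1.27841 ≈ 1.278 kip.
ΣF_y = 0: L_y + 1.27841 − 5 = 0 → L_y = 3.722 kip.
ΣF_x = 0: no horizontal applied forces, so L_x = 0.

L_x = 0, L_y = 3.722 kip, R_y = 1.278 kip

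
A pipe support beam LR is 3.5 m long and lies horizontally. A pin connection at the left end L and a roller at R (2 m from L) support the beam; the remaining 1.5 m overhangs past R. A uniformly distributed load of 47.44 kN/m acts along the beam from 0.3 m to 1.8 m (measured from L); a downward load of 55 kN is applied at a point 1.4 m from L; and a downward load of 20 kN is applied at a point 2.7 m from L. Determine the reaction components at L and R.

L_x = 0, L_y = 43.30 kN, R_y = 102.9 kN

Resultant of the distributed load: 47.44 × 1.5 = 71.16 kN at 1.05 m from L.
ΣM about L: R_y·2 − (47.44·1.5)·1.05 − 55·1.4 − 20·2.7 = 0 → R_y = 205.718/2 = 102.859 ≈ 102.9 kN.
ΣF_y = 0: L_y + 102.859 − 47.44·1.5 − 55 − 20 = 0 → L_y = 43.30 kN.
ΣF_x = 0: no horizontal applied forces, so L_x = 0.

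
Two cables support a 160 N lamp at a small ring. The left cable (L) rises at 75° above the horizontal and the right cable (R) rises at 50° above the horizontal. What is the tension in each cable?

T_L = 125.6 N, T_R = 50.55 N

ΣF_x = 0: −T_L·cos75° + T_R·cos50° = 0 → T_R = 0.402651·T_L.
ΣF_y = 0: T_L·sin75° + T_R·sin50° = 160.
Substitute: T_L·(0.965926 + 0.402651·0.766044) = 160 → T_L = 125.552 ≈ 125.6 N.
Then T_R = 0.402651 × 125.552 = 50.55 N.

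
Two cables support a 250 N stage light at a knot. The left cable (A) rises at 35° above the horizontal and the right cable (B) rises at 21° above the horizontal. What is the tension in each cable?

T_A = 281.5 N, T_B = 247.0 N

ΣF_x = 0: −T_A·cos35° + T_B·cos21° = 0 → T_B = 0.877431·T_A.
ΣF_y = 0: T_A·sin35° + T_B·sin21° = 250.
Substitute: T_A·(0.573576 + 0.877431·0.358368) = 250 → T_A = 281.525 ≈ 281.5 N.
Then T_B = 0.877431 × 281.525 = 247.0 N.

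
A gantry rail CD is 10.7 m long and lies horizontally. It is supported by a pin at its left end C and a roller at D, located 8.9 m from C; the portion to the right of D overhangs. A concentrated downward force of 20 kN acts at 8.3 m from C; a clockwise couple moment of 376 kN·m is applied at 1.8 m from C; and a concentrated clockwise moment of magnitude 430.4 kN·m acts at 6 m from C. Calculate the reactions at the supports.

C_x = 0, C_y = -89.26 kN, D_y = 109.3 kN

ΣM about C: D_y·8.9 − 20·8.3 − 376 − 430.4 = 0 → D_y = 972.4/8.9 = 109.258 ≈ 109.3 kN.
ΣF_y = 0: C_y + 109.258 − 20 = 0 → C_y = -89.26 kN.
ΣF_x = 0: no horizontal applied forces, so C_x = 0.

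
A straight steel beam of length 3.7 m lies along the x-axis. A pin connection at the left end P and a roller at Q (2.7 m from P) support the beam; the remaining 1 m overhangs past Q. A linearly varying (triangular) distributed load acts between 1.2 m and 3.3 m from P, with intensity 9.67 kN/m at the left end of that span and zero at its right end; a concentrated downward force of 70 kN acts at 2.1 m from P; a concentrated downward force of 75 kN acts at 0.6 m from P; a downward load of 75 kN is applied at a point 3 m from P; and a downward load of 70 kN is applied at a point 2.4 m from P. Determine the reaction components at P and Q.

P_x = 0, P_y = 76.34 kN, Q_y = 223.8 kN

Resultant of the triangular load: ½ × 9.67 × 2.1 = 10.1535 kN, acting at 1.9 m from P (one-third of the span from the peak).
Moments about P: Q_y·2.7 − (½·9.67·2.1)·1.9 − 70·2.1 − 75·0.6 − 75·3 − 70·2.4 = 0 → Q_y = 604.29165/2.7 = 223.812 ≈ 223.8 kN.
ΣF_y = 0: P_y + 223.812 − ½·9.67·2.1 − 70 − 75 − 75 − 70 = 0 → P_y = 76.34 kN.
ΣF_x = 0: no horizontal applied forces, so P_x = 0.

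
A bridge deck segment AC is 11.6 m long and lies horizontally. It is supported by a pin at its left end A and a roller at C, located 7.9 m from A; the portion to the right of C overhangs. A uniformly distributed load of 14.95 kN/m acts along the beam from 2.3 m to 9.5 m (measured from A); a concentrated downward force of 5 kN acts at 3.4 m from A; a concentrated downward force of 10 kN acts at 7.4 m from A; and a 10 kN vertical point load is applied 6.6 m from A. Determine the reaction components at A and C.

Resultant of the distributed load: 14.95 × 7.2 = 107.64 kN at 5.9 m from A.
Moments about A: C_y·7.9 − (14.95·7.2)·5.9 − 5·3.4 − 10·7.4 − 10·6.6 = 0 → C_y = 792.076/7.9 = 100.263 ≈ 100.3 kN.
ΣF_y = 0: A_y + 100.263 − 14.95·7.2 − 5 − 10 − 10 = 0 → A_y = 32.38 kN.
ΣF_x = 0: no horizontal applied forces, so A_x = 0.

A_x = 0, A_y = 32.38 kN, C_y = 100.3 kN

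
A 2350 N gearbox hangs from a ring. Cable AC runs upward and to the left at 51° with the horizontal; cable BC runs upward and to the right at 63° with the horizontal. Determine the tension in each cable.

T_AC = 1168 N, T_BC = 1619 N

ΣF_x = 0: −T_AC·cos51° + T_BC·cos63° = 0 → T_BC = 1.3862·T_AC.
ΣF_y = 0: T_AC·sin51° + T_BC·sin63° = 2350.
Substitute: T_AC·(0.777146 + 1.3862·0.891007) = 2350 → T_AC = 1167.84 ≈ 1168 N.
Then T_BC = 1.3862 × 1167.84 = 1619 N.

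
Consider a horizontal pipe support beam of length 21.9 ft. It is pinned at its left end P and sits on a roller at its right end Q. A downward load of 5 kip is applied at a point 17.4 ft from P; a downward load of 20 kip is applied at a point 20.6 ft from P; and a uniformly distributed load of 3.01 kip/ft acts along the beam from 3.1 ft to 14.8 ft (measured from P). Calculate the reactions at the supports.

Resultant of the distributed load: 3.01 × 11.7 = 35.217 kip at 8.95 ft from P.
Taking moments about P: Q_y·21.9 − 5·17.4 − 20·20.6 − (3.01·11.7)·8.95 = 0 → Q_y = 814.19215/21.9 = 37.1777 ≈ 37.18 kip.
ΣF_y = 0: P_y + 37.1777 − 5 − 20 − 3.01·11.7 = 0 → P_y = 23.04 kip.
ΣF_x = 0: no horizontal applied forces, so P_x = 0.

P_x = 0, P_y = 23.04 kip, Q_y = 37.18 kip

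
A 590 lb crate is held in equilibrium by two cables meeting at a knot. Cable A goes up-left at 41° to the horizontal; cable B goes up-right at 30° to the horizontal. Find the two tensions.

T_A = 540.4 lb, T_B = 470.9 lb

ΣF_x = 0: −T_A·cos41° + T_B·cos30° = 0 → T_B = 0.871464·T_A.
ΣF_y = 0: T_A·sin41° + T_B·sin30° = 590.
Substitute: T_A·(0.656059 + 0.871464·0.5) = 590 → T_A = 540.396 ≈ 540.4 lb.
Then T_B = 0.871464 × 540.396 = 470.9 lb.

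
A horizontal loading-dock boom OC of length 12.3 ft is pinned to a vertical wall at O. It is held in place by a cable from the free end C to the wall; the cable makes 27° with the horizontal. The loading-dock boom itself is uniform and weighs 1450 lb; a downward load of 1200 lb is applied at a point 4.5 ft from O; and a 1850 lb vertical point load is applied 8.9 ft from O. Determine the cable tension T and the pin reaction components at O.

T = 5513 lb, O_x = 4912 lb, O_y = 1997 lb

ΣM about O: T·sin27°·12.3 − 1450·6.15 − 1200·4.5 − 1850·8.9 = 0 → T = 30782.5/(12.3·0.45399) = 5512.55 ≈ 5513 lb.
ΣF_x = 0: O_x − T·cos27° = 0 → O_x = 5512.55 × 0.891007 = 4912 lb.
ΣF_y = 0: O_y + T·sin27° − 1450 − 1200 − 1850 = 0 → O_y = 4500 − 5512.55 × 0.45399 = 1997 lb.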